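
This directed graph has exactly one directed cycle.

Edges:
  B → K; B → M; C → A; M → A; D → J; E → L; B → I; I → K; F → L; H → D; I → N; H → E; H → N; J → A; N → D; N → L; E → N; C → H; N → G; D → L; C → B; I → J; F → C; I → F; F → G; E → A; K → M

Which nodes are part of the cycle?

DFS with gray/black marking from C:
C gray
  A gray
  A black
  B gray
    M gray
      M→A: A black — skip
    M black
    K gray
      K→M: M black — skip
    K black
    I gray
      J gray
        J→A: A black — skip
      J black
      F gray
        G gray
        G black
        L gray
        L black
        F→C: C is gray → back edge
Back edge closes the cycle C → B → I → F → C; its vertices are {B, C, F, I}.

B, C, F, I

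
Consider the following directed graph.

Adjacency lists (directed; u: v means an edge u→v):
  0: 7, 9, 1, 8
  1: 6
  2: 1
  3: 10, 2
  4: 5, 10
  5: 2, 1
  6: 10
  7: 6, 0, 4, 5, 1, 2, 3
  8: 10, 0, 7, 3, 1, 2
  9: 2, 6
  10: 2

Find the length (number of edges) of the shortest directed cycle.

2

For each vertex v, BFS finds the shortest path from v back to v.
The shortest such closed walk is 8 → 0 → 8, length 2.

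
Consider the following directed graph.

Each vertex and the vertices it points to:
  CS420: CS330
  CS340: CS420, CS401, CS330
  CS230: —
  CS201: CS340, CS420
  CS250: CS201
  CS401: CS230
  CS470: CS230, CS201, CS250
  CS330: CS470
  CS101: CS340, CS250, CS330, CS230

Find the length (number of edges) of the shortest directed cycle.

4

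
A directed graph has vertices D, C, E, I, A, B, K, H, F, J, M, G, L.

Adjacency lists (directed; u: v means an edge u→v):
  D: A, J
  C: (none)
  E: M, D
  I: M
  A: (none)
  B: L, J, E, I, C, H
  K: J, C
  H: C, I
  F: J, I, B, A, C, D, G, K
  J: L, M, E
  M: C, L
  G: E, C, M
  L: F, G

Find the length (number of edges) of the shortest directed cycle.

3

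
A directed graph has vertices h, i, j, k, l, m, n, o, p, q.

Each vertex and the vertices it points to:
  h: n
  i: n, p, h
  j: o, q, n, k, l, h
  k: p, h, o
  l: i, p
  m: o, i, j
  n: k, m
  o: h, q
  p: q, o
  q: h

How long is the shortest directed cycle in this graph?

3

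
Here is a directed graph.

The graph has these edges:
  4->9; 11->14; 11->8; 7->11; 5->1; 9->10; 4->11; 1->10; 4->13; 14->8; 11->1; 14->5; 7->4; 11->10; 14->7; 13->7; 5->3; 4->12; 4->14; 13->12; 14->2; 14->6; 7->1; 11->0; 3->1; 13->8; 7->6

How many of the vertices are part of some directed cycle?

5

A vertex is on a directed cycle iff it belongs to a strongly connected component of size ≥ 2 (or has a self-loop).
The vertices on cycles are {4, 7, 11, 13, 14} — 5 in total.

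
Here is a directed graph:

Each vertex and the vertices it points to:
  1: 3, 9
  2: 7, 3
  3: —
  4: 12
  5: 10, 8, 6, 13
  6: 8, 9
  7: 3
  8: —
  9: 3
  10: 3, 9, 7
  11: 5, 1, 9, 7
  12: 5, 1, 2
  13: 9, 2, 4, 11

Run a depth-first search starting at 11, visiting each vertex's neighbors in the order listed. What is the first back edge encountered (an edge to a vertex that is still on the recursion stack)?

12->5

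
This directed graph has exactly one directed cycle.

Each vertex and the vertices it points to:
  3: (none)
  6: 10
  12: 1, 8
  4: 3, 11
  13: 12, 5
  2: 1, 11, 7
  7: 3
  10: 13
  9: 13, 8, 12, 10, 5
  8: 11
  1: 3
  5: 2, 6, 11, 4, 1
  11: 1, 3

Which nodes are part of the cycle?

DFS with gray/black marking from 13:
13 gray
  12 gray
    1 gray
      3 gray
      3 black
    1 black
    8 gray
      11 gray
        11→1: 1 black — skip
        11→3: 3 black — skip
      11 black
    8 black
  12 black
  5 gray
    2 gray
      2→1: 1 black — skip
      2→11: 11 black — skip
      7 gray
        7→3: 3 black — skip
      7 black
    2 black
    6 gray
      10 gray
        10→13: 13 is gray → back edge
Back edge closes the cycle 13 → 5 → 6 → 10 → 13; its vertices are {5, 6, 10, 13}.

5, 6, 10, 13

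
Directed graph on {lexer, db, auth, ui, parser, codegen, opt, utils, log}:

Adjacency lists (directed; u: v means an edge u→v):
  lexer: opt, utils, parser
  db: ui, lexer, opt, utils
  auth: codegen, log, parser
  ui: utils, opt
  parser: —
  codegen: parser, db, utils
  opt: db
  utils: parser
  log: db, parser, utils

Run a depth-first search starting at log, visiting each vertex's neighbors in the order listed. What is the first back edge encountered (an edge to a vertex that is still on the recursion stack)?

opt→db

DFS from log (visiting each vertex's neighbors in the order listed); mark gray on enter, black on exit:
log gray
  db gray
    ui gray
      utils gray
        parser gray
        parser black
      utils black
      opt gray
        opt→db: db is gray → back edge
First back edge: opt → db.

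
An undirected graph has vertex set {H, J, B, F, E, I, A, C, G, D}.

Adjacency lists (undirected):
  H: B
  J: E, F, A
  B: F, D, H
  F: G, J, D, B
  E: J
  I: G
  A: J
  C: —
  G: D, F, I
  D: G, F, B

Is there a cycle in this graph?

Yes

DFS, tracking each vertex's parent; an edge to a visited non-parent vertex closes a cycle.
Start from A:
visit A (parent –)
  visit J (parent A)
    visit E (parent J)
      E–J: parent, skip
    visit F (parent J)
      visit G (parent F)
        visit D (parent G)
          D–G: parent, skip
          D–F: F visited and ≠ parent → cycle
Cycle: F – G – D – F.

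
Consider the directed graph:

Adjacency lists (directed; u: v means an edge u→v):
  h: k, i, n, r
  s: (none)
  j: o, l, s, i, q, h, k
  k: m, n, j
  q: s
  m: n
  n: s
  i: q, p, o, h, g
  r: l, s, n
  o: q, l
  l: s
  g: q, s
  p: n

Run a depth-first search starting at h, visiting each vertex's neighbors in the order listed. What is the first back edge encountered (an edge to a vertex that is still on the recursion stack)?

i→h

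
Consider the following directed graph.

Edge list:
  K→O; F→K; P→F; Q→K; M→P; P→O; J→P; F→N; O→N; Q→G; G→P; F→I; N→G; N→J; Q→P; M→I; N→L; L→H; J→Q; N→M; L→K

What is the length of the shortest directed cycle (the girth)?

4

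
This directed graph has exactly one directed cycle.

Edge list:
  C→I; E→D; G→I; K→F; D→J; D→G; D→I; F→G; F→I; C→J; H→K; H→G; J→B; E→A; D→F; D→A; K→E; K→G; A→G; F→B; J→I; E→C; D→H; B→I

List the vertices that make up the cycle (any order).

D, E, H, K

DFS with gray/black marking from E:
E gray
  D gray
    I gray
    I black
    F gray
      B gray
        B→I: I black — skip
      B black
      G gray
        G→I: I black — skip
      G black
      F→I: I black — skip
    F black
    D→G: G black — skip
    A gray
      A→G: G black — skip
    A black
    H gray
      K gray
        K→G: G black — skip
        K→F: F black — skip
        K→E: E is gray → back edge
Back edge closes the cycle E → D → H → K → E; its vertices are {D, E, H, K}.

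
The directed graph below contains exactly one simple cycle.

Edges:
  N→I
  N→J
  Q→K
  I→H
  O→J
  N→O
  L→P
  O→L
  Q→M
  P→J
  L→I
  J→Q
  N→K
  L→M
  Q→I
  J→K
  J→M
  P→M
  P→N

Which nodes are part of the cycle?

DFS with gray/black marking from P:
P gray
  M gray
  M black
  N gray
    I gray
      H gray
      H black
    I black
    K gray
    K black
    O gray
      L gray
        L→P: P is gray → back edge
Back edge closes the cycle P → N → O → L → P; its vertices are {L, N, O, P}.

L, N, O, P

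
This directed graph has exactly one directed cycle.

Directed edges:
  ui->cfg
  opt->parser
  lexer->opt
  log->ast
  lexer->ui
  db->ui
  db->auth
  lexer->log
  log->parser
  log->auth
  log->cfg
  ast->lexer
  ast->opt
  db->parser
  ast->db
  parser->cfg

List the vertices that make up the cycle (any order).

ast, log, lexer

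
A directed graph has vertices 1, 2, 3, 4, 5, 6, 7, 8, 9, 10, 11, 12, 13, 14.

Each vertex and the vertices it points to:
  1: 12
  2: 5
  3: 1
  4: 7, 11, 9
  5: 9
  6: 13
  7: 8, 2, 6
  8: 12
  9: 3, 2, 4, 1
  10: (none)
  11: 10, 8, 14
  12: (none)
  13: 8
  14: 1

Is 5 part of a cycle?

Yes

5 is on a cycle iff 5 can reach itself via ≥1 edge.
5 → 9 → 2 → 5 — yes.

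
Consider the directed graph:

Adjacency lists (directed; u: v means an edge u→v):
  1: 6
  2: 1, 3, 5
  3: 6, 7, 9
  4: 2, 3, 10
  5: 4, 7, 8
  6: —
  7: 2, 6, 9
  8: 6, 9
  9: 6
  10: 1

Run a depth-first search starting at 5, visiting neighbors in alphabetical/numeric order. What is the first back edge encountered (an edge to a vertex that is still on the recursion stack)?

DFS from 5 (visiting neighbors in alphabetical/numeric order); mark gray on enter, black on exit:
5 gray
  4 gray
    2 gray
      1 gray
        6 gray
        6 black
      1 black
      3 gray
        3→6: 6 black — skip
        7 gray
          7→2: 2 is gray → back edge
First back edge: 7 → 2.

7→2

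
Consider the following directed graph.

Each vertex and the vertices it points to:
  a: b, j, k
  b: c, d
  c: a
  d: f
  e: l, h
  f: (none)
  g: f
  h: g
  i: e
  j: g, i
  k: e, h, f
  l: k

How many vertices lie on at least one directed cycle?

6

A vertex is on a directed cycle iff it belongs to a strongly connected component of size ≥ 2 (or has a self-loop).
The vertices on cycles are {a, b, c, e, k, l} — 6 in total.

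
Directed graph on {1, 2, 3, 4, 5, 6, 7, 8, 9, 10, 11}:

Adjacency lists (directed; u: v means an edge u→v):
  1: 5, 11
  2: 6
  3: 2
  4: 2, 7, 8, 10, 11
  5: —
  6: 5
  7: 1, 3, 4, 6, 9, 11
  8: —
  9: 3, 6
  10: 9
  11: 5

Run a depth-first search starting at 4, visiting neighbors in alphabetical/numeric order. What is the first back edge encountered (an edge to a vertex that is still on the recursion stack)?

7->4

DFS from 4 (visiting neighbors in alphabetical/numeric order); mark gray on enter, black on exit:
4 gray
  2 gray
    6 gray
      5 gray
      5 black
    6 black
  2 black
  7 gray
    1 gray
      1→5: 5 black — skip
      11 gray
        11→5: 5 black — skip
      11 black
    1 black
    3 gray
      3→2: 2 black — skip
    3 black
    7→4: 4 is gray → back edge
First back edge: 7 → 4.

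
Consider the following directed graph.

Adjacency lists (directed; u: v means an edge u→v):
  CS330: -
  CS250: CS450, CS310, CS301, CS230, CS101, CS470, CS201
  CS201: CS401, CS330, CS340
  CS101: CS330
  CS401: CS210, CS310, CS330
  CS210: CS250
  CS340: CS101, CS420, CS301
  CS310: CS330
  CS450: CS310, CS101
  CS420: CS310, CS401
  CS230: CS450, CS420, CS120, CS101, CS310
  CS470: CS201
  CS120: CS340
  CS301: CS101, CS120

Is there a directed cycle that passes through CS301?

CS301 is on a cycle iff CS301 can reach itself via ≥1 edge.
CS301 → CS120 → CS340 → CS301 — yes.

Yes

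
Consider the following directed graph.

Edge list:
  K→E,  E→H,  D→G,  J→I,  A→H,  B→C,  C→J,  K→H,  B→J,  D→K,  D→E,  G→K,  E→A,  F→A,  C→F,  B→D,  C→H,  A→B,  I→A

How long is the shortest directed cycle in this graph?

4

For each vertex v, BFS finds the shortest path from v back to v.
The shortest such closed walk is B → J → I → A → B, length 4.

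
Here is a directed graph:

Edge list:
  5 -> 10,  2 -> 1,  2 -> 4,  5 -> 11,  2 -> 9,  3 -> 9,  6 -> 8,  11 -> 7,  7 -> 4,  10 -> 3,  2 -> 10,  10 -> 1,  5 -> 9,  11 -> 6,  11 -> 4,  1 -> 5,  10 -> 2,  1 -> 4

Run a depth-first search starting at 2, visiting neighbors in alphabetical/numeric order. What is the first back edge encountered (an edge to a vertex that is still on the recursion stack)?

10->1

DFS from 2 (visiting neighbors in alphabetical/numeric order); mark gray on enter, black on exit:
2 gray
  1 gray
    4 gray
    4 black
    5 gray
      9 gray
      9 black
      10 gray
        10→1: 1 is gray → back edge
First back edge: 10 → 1.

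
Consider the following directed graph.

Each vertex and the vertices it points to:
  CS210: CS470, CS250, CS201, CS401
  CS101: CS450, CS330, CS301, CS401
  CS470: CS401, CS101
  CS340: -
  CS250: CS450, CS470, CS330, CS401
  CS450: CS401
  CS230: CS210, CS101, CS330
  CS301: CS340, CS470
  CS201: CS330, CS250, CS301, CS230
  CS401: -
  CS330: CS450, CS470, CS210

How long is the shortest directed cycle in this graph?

For each vertex v, BFS finds the shortest path from v back to v.
The shortest such closed walk is CS201 → CS330 → CS210 → CS201, length 3.

3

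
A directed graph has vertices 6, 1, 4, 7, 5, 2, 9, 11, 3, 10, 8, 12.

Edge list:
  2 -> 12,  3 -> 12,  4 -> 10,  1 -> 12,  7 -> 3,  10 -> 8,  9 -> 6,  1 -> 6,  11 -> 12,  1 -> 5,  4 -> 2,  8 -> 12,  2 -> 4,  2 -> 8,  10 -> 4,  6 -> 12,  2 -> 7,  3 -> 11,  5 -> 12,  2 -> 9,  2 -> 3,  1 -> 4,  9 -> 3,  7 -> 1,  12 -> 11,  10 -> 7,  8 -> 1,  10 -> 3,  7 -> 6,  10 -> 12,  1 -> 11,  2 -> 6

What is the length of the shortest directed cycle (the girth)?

2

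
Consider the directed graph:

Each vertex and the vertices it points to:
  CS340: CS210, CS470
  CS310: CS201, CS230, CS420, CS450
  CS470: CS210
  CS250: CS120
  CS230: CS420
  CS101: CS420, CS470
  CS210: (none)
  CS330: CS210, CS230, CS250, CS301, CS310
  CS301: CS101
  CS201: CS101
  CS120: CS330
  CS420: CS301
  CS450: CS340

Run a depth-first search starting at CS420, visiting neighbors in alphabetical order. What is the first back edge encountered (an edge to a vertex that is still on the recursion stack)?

DFS from CS420 (visiting neighbors in alphabetical order); mark gray on enter, black on exit:
CS420 gray
  CS301 gray
    CS101 gray
      CS101→CS420: CS420 is gray → back edge
First back edge: CS101 → CS420.

CS101->CS420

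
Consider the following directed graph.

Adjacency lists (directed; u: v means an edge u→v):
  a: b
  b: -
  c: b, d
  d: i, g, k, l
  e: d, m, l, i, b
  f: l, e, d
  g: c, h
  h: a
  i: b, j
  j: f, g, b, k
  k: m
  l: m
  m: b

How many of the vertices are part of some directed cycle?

7

A vertex is on a directed cycle iff it belongs to a strongly connected component of size ≥ 2 (or has a self-loop).
The vertices on cycles are {c, d, e, f, g, i, j} — 7 in total.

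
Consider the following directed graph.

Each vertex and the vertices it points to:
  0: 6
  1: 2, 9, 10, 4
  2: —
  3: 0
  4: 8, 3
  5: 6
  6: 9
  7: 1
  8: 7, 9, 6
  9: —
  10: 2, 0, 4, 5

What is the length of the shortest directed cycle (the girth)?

For each vertex v, BFS finds the shortest path from v back to v.
The shortest such closed walk is 7 → 1 → 4 → 8 → 7, length 4.

4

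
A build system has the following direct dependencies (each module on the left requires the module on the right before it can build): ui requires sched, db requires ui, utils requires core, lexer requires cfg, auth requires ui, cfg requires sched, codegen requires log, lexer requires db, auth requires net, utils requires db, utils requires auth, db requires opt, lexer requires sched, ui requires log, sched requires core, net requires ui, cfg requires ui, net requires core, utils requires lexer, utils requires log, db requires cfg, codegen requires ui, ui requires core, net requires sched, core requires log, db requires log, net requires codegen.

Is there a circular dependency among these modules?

DFS with white/gray/black marking, starting from core:
core gray
  log gray
  log black
core black
db gray
  cfg gray
    sched gray
      sched→core: core black — skip
    sched black
    ui gray
      ui→log: log black — skip
      ui→sched: sched black — skip
      ui→core: core black — skip
    ui black
  cfg black
  db→log: log black — skip
  db→ui: ui black — skip
  opt gray
  opt black
db black
auth gray
  auth→ui: ui black — skip
  net gray
    net→core: core black — skip
    codegen gray
      codegen→ui: ui black — skip
      codegen→log: log black — skip
    codegen black
    net→sched: sched black — skip
    net→ui: ui black — skip
  net black
auth black
utils gray
  utils→db: db black — skip
  lexer gray
    lexer→db: db black — skip
    lexer→cfg: cfg black — skip
    lexer→sched: sched black — skip
  lexer black
  utils→auth: auth black — skip
  utils→core: core black — skip
  utils→log: log black — skip
utils black
Every edge goes to a white or black vertex — no back edge, so the graph is acyclic.

No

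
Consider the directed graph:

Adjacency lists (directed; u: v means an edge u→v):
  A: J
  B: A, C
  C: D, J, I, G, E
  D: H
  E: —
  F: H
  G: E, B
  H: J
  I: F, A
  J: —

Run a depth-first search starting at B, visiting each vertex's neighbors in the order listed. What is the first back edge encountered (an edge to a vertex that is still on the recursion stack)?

G→B

DFS from B (visiting each vertex's neighbors in the order listed); mark gray on enter, black on exit:
B gray
  A gray
    J gray
    J black
  A black
  C gray
    D gray
      H gray
        H→J: J black — skip
      H black
    D black
    C→J: J black — skip
    I gray
      F gray
        F→H: H black — skip
      F black
      I→A: A black — skip
    I black
    G gray
      E gray
      E black
      G→B: B is gray → back edge
First back edge: G → B.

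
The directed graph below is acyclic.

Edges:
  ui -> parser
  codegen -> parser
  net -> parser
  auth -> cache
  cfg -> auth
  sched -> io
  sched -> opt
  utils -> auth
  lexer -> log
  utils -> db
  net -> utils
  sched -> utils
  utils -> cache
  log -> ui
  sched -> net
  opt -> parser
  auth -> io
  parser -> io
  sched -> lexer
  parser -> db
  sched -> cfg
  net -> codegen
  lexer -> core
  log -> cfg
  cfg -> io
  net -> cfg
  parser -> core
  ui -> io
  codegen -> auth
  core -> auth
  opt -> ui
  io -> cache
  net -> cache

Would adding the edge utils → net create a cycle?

Yes

Adding utils→net creates a cycle iff net can already reach utils.
Path from net: net → utils.
So net → … → utils → net is a cycle.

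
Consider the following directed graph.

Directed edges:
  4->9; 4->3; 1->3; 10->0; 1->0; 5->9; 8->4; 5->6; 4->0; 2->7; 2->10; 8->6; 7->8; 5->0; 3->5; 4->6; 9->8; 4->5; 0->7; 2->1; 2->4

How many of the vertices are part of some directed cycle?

7

A vertex is on a directed cycle iff it belongs to a strongly connected component of size ≥ 2 (or has a self-loop).
The vertices on cycles are {0, 3, 4, 5, 7, 8, 9} — 7 in total.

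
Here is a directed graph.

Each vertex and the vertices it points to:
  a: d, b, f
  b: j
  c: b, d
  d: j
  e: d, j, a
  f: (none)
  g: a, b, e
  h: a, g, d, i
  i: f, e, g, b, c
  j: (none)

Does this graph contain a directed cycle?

No

DFS with white/gray/black marking, starting from a:
a gray
  d gray
    j gray
    j black
  d black
  b gray
    b→j: j black — skip
  b black
  f gray
  f black
a black
c gray
  c→b: b black — skip
  c→d: d black — skip
c black
e gray
  e→d: d black — skip
  e→j: j black — skip
  e→a: a black — skip
e black
g gray
  g→a: a black — skip
  g→b: b black — skip
  g→e: e black — skip
g black
h gray
  h→a: a black — skip
  h→g: g black — skip
  h→d: d black — skip
  i gray
    i→f: f black — skip
    i→e: e black — skip
    i→g: g black — skip
    i→b: b black — skip
    i→c: c black — skip
  i black
h black
Every edge goes to a white or black vertex — no back edge, so the graph is acyclic.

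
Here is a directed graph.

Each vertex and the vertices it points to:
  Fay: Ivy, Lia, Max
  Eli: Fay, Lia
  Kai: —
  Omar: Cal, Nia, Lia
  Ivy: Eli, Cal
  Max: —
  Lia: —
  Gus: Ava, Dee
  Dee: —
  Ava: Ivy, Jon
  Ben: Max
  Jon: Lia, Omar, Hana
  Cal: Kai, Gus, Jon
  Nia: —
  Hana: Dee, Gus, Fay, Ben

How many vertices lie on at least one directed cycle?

9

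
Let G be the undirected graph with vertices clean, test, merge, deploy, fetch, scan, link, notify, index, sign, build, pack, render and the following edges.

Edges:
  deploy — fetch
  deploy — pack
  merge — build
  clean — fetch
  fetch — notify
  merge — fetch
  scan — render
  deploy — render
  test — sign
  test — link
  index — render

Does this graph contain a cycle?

No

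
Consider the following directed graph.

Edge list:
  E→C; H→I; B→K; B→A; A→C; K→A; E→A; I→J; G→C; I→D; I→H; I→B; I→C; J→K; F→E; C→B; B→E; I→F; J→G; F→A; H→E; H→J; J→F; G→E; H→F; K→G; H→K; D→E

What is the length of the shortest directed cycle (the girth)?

2

For each vertex v, BFS finds the shortest path from v back to v.
The shortest such closed walk is H → I → H, length 2.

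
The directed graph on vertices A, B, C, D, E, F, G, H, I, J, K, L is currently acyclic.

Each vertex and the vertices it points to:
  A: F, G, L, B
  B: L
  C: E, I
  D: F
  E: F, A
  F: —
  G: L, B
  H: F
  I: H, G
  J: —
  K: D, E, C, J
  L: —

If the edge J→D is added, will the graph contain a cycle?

No

Adding J→D creates a cycle iff D can already reach J.
Explore from D: no path reaches J. The graph stays acyclic.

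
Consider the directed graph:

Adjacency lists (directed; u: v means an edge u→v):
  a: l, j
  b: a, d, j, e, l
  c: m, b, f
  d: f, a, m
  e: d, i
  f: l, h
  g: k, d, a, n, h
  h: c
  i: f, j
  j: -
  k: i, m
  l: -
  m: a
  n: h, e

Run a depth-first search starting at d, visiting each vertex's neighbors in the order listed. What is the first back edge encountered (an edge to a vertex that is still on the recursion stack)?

b->d

DFS from d (visiting each vertex's neighbors in the order listed); mark gray on enter, black on exit:
d gray
  f gray
    l gray
    l black
    h gray
      c gray
        m gray
          a gray
            a→l: l black — skip
            j gray
            j black
          a black
        m black
        b gray
          b→a: a black — skip
          b→d: d is gray → back edge
First back edge: b → d.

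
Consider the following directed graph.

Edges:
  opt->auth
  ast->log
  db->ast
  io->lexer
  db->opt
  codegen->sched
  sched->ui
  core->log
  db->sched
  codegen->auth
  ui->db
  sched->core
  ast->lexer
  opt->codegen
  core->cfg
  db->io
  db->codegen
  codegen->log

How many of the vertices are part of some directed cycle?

A vertex is on a directed cycle iff it belongs to a strongly connected component of size ≥ 2 (or has a self-loop).
The vertices on cycles are {db, ui, opt, sched, codegen} — 5 in total.

5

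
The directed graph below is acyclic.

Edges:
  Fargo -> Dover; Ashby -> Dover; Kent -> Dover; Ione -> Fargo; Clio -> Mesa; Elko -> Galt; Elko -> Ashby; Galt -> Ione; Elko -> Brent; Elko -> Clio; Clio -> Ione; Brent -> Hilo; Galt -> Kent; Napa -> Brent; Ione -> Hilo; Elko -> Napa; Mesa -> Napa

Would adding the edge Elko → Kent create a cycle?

No

Adding Elko→Kent creates a cycle iff Kent can already reach Elko.
Explore from Kent: no path reaches Elko. The graph stays acyclic.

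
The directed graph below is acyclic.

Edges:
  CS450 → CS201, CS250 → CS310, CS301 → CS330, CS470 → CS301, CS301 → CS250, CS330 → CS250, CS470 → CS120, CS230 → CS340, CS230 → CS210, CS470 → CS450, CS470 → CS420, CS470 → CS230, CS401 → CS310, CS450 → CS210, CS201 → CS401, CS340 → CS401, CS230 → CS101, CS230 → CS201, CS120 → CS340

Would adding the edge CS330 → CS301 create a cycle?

Adding CS330→CS301 creates a cycle iff CS301 can already reach CS330.
Path from CS301: CS301 → CS330.
So CS301 → … → CS330 → CS301 is a cycle.

Yes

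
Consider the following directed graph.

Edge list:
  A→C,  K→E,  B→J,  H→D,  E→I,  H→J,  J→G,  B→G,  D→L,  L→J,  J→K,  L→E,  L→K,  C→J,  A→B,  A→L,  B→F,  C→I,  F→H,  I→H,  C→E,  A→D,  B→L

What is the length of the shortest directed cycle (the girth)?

5

For each vertex v, BFS finds the shortest path from v back to v.
The shortest such closed walk is D → L → E → I → H → D, length 5.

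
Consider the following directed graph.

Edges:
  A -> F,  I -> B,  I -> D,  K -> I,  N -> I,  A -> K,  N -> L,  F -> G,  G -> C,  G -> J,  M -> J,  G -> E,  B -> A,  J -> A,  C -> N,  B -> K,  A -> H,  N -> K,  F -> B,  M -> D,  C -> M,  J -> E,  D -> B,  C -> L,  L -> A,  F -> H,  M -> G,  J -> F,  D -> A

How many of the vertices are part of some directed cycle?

12

A vertex is on a directed cycle iff it belongs to a strongly connected component of size ≥ 2 (or has a self-loop).
The vertices on cycles are {A, B, C, D, F, G, I, J, K, L, M, N} — 12 in total.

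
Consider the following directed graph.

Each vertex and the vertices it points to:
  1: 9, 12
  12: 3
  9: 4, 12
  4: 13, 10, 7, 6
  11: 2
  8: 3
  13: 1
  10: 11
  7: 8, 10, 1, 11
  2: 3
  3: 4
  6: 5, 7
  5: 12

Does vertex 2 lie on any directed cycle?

2 is on a cycle iff 2 can reach itself via ≥1 edge.
2 → 3 → 4 → 10 → 11 → 2 — yes.

Yes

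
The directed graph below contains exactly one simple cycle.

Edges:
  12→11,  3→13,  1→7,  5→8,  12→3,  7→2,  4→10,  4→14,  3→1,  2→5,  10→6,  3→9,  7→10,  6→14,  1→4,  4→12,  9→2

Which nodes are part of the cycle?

DFS with gray/black marking from 12:
12 gray
  3 gray
    13 gray
    13 black
    9 gray
      2 gray
        5 gray
          8 gray
          8 black
        5 black
      2 black
    9 black
    1 gray
      4 gray
        10 gray
          6 gray
            14 gray
            14 black
          6 black
        10 black
        4→14: 14 black — skip
        4→12: 12 is gray → back edge
Back edge closes the cycle 12 → 3 → 1 → 4 → 12; its vertices are {1, 3, 4, 12}.

1, 3, 4, 12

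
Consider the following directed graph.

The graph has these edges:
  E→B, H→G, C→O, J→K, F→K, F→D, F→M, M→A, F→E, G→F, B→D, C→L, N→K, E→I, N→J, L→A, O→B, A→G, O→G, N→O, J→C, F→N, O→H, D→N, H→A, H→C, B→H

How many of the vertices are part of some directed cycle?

A vertex is on a directed cycle iff it belongs to a strongly connected component of size ≥ 2 (or has a self-loop).
The vertices on cycles are {A, B, C, D, E, F, G, H, J, L, M, N, O} — 13 in total.

13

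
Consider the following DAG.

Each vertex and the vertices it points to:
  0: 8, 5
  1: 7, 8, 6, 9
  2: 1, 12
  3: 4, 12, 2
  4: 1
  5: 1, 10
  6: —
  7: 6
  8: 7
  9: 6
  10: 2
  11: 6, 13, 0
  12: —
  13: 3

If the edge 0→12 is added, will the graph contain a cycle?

Adding 0→12 creates a cycle iff 12 can already reach 0.
Explore from 12: no path reaches 0. The graph stays acyclic.

No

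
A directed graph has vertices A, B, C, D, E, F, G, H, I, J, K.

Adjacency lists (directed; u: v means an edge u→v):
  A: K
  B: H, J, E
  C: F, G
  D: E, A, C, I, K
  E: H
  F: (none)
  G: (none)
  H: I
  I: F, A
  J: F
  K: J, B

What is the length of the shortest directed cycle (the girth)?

5

For each vertex v, BFS finds the shortest path from v back to v.
The shortest such closed walk is A → K → B → H → I → A, length 5.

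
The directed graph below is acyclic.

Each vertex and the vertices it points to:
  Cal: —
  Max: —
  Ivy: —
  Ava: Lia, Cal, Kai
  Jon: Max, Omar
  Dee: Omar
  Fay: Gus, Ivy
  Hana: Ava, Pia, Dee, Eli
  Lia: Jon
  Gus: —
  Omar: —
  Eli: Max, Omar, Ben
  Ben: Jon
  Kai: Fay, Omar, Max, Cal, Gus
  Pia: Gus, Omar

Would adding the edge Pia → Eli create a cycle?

Adding Pia→Eli creates a cycle iff Eli can already reach Pia.
Explore from Eli: no path reaches Pia. The graph stays acyclic.

No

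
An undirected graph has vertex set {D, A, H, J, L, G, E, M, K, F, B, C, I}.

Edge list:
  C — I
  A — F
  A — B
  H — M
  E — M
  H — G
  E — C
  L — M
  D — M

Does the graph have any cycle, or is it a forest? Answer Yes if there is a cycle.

DFS, tracking each vertex's parent; an edge to a visited non-parent vertex closes a cycle.
Start from L:
visit L (parent –)
  visit M (parent L)
    M–L: parent, skip
    visit H (parent M)
      visit G (parent H)
        G–H: parent, skip
      H–M: parent, skip
    visit D (parent M)
      D–M: parent, skip
    visit E (parent M)
      visit C (parent E)
        C–E: parent, skip
        visit I (parent C)
          I–C: parent, skip
      E–M: parent, skip
visit A (parent –)
  visit F (parent A)
    F–A: parent, skip
  visit B (parent A)
    B–A: parent, skip
visit J (parent –)
visit K (parent –)
No non-parent visited neighbor found — the graph is a forest.

No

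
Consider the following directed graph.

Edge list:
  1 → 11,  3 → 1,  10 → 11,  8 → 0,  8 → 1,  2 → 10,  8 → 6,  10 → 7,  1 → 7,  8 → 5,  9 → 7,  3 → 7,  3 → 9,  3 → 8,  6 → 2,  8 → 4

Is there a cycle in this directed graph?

No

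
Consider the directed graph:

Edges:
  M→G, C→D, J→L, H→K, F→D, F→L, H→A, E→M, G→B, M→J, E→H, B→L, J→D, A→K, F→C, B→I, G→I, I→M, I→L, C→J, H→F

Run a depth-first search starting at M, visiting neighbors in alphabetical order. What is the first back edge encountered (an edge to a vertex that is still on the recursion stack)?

DFS from M (visiting neighbors in alphabetical order); mark gray on enter, black on exit:
M gray
  G gray
    B gray
      I gray
        L gray
        L black
        I→M: M is gray → back edge
First back edge: I → M.

I→M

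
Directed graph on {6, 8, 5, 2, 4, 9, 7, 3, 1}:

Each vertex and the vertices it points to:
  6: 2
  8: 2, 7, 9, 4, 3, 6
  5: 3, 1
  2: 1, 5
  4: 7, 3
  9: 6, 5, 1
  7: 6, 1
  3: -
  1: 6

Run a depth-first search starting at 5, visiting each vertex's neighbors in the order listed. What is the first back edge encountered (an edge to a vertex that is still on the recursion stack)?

2->1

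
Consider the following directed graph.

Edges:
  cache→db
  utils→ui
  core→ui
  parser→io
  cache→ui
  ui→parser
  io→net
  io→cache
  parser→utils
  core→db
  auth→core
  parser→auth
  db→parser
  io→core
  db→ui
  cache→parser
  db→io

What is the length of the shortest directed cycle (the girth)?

3

For each vertex v, BFS finds the shortest path from v back to v.
The shortest such closed walk is cache → parser → io → cache, length 3.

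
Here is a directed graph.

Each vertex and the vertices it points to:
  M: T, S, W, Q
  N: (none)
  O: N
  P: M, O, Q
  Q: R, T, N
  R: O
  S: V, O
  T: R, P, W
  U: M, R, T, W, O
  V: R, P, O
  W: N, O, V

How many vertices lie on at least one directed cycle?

A vertex is on a directed cycle iff it belongs to a strongly connected component of size ≥ 2 (or has a self-loop).
The vertices on cycles are {M, P, Q, S, T, V, W} — 7 in total.

7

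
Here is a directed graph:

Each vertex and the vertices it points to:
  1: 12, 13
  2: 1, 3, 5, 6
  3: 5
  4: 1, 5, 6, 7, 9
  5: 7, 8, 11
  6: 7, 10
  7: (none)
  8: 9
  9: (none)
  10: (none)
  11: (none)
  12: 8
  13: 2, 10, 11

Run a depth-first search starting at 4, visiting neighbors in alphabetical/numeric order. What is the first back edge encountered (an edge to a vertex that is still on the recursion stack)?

2->1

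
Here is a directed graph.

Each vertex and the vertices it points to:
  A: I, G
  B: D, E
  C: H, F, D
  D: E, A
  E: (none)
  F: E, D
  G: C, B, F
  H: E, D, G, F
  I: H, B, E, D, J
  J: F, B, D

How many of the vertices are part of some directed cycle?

9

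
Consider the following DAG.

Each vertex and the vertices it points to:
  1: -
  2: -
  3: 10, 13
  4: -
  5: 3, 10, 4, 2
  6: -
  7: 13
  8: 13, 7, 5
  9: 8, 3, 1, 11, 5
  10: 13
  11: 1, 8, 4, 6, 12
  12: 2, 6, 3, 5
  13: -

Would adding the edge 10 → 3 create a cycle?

Yes

Adding 10→3 creates a cycle iff 3 can already reach 10.
Path from 3: 3 → 10.
So 3 → … → 10 → 3 is a cycle.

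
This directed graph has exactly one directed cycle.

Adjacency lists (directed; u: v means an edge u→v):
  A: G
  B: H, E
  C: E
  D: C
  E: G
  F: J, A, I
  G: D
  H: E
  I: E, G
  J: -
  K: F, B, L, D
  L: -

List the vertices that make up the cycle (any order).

DFS with gray/black marking from D:
D gray
  C gray
    E gray
      G gray
        G→D: D is gray → back edge
Back edge closes the cycle D → C → E → G → D; its vertices are {C, D, E, G}.

C, D, E, G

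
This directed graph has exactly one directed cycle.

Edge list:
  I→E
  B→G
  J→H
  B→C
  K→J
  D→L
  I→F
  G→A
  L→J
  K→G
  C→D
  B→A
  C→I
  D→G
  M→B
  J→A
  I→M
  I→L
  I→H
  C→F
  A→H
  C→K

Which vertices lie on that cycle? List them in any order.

B, C, I, M

DFS with gray/black marking from C:
C gray
  K gray
    J gray
      H gray
      H black
      A gray
        A→H: H black — skip
      A black
    J black
    G gray
      G→A: A black — skip
    G black
  K black
  D gray
    D→G: G black — skip
    L gray
      L→J: J black — skip
    L black
  D black
  F gray
  F black
  I gray
    I→L: L black — skip
    I→H: H black — skip
    M gray
      B gray
        B→A: A black — skip
        B→G: G black — skip
        B→C: C is gray → back edge
Back edge closes the cycle C → I → M → B → C; its vertices are {B, C, I, M}.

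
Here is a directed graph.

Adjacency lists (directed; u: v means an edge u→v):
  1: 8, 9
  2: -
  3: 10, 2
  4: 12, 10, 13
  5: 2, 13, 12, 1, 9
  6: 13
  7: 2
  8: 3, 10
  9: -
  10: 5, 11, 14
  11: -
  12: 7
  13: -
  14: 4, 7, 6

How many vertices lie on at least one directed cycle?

7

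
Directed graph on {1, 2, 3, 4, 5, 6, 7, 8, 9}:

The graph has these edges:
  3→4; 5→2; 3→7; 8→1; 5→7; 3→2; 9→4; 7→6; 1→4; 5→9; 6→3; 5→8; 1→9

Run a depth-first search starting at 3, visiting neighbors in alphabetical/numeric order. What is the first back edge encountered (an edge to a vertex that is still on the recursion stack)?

6→3

DFS from 3 (visiting neighbors in alphabetical/numeric order); mark gray on enter, black on exit:
3 gray
  2 gray
  2 black
  4 gray
  4 black
  7 gray
    6 gray
      6→3: 3 is gray → back edge
First back edge: 6 → 3.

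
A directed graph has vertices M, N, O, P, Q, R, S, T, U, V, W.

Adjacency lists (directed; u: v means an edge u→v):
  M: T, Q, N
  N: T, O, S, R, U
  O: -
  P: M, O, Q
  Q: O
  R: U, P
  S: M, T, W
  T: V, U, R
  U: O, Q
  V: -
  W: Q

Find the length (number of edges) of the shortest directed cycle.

For each vertex v, BFS finds the shortest path from v back to v.
The shortest such closed walk is M → N → S → M, length 3.

3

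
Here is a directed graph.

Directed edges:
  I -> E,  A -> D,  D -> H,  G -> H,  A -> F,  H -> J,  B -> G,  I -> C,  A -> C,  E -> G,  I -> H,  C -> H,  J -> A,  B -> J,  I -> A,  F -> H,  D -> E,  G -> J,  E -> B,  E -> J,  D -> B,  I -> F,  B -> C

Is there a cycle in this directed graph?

DFS with white/gray/black marking, starting from F:
F gray
  H gray
    J gray
      A gray
        A→F: F is gray → back edge
Back edge found, so a cycle exists: F → H → J → A → F.

Yes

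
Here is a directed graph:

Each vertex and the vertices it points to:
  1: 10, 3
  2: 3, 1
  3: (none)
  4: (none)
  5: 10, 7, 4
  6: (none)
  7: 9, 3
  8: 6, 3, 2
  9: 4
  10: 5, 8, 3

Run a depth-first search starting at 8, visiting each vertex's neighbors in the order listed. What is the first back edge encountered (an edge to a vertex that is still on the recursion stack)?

DFS from 8 (visiting each vertex's neighbors in the order listed); mark gray on enter, black on exit:
8 gray
  6 gray
  6 black
  3 gray
  3 black
  2 gray
    2→3: 3 black — skip
    1 gray
      10 gray
        5 gray
          5→10: 10 is gray → back edge
First back edge: 5 → 10.

5->10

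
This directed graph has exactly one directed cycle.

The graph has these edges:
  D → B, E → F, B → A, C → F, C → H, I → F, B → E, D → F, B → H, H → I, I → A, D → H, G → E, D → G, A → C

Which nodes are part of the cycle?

DFS with gray/black marking from H:
H gray
  I gray
    A gray
      C gray
        C→H: H is gray → back edge
Back edge closes the cycle H → I → A → C → H; its vertices are {A, C, H, I}.

A, C, H, I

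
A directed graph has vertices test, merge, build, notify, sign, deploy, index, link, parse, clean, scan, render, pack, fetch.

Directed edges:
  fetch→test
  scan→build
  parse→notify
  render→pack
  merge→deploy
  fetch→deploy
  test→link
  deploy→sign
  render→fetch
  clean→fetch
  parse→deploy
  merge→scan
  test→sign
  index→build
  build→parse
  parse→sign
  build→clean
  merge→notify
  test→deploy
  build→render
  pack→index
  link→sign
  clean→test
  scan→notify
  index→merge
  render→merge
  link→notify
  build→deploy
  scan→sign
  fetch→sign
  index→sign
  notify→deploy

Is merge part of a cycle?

Yes

merge is on a cycle iff merge can reach itself via ≥1 edge.
merge → scan → build → render → merge — yes.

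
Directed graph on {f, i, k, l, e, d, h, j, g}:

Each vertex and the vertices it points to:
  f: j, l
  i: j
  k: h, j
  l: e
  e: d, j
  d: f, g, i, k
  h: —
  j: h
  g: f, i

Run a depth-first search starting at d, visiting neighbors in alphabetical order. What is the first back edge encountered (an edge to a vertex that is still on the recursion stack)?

e→d

DFS from d (visiting neighbors in alphabetical order); mark gray on enter, black on exit:
d gray
  f gray
    j gray
      h gray
      h black
    j black
    l gray
      e gray
        e→d: d is gray → back edge
First back edge: e → d.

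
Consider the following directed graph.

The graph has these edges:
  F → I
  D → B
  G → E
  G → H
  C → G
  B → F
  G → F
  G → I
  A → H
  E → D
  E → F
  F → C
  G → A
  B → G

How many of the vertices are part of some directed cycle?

6

A vertex is on a directed cycle iff it belongs to a strongly connected component of size ≥ 2 (or has a self-loop).
The vertices on cycles are {B, C, D, E, F, G} — 6 in total.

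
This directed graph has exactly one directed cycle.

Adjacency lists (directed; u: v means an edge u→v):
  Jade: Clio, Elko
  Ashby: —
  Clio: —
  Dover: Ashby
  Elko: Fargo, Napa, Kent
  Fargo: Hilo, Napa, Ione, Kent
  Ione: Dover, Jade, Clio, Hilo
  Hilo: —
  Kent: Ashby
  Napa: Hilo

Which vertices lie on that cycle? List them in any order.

Elko, Ione, Jade, Fargo

DFS with gray/black marking from Fargo:
Fargo gray
  Hilo gray
  Hilo black
  Napa gray
    Napa→Hilo: Hilo black — skip
  Napa black
  Ione gray
    Dover gray
      Ashby gray
      Ashby black
    Dover black
    Jade gray
      Clio gray
      Clio black
      Elko gray
        Elko→Fargo: Fargo is gray → back edge
Back edge closes the cycle Fargo → Ione → Jade → Elko → Fargo; its vertices are {Elko, Ione, Jade, Fargo}.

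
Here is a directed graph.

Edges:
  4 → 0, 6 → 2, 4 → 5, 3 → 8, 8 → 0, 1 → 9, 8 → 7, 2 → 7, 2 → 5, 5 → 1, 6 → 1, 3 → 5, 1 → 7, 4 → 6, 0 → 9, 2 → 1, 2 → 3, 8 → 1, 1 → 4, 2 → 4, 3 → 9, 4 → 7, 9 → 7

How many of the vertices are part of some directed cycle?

A vertex is on a directed cycle iff it belongs to a strongly connected component of size ≥ 2 (or has a self-loop).
The vertices on cycles are {1, 2, 3, 4, 5, 6, 8} — 7 in total.

7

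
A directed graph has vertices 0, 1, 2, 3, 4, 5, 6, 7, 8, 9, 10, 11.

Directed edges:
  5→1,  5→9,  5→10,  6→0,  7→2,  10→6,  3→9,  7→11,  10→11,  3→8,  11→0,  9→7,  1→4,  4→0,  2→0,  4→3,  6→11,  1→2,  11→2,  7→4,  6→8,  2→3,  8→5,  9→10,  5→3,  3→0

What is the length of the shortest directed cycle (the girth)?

3

For each vertex v, BFS finds the shortest path from v back to v.
The shortest such closed walk is 8 → 5 → 3 → 8, length 3.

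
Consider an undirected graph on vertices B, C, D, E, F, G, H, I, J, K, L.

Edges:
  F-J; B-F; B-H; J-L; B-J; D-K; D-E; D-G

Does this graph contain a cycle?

Yes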